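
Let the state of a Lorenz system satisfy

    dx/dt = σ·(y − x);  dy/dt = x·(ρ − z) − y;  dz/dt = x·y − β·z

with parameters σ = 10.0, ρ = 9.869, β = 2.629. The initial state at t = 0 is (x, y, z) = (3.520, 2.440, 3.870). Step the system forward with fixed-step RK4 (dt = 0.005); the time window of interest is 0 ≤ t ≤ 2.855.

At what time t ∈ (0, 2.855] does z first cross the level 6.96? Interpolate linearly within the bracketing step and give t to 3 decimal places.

t=0.000: state=(3.520, 2.440, 3.870)
step 1 (dt=0.005): k1=(-10.800, 18.676, -1.585), k2=(-10.063, 18.482, -1.478), k3=(-10.086, 18.492, -1.476), k4=(-9.371, 18.307, -1.368); state += dt/6·(k1+2k2+2k3+k4)
t=0.005: state=(3.470, 2.532, 3.863)
t=0.010: state=(3.426, 2.623, 3.856)
t=0.015: state=(3.389, 2.712, 3.851)
continuing one RK4 step at a time; state shown every 20 steps (Δt=0.1):
t=0.100: state=(3.466, 4.121, 3.958)
t=0.200: state=(4.497, 5.808, 4.791)
t=0.300: state=(5.907, 7.305, 6.749)
t=0.305: state=(5.977, 7.360, 6.877)
next step: t=0.310: state=(6.046, 7.411, 7.008) — z has crossed 6.96
linear interpolation between t=0.305 (6.87723) and t=0.310 (7.00795) → t≈0.308

t = 0.308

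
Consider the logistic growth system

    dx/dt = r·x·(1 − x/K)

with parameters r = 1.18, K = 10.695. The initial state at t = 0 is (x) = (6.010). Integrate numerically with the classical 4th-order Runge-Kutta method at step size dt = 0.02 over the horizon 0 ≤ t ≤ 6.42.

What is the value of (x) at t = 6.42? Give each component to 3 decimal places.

(x) = (10.691)

t=0.000: state=(6.010)
step 1 (dt=0.02): k1=(3.107), k2=(3.102), k3=(3.102), k4=(3.097); state += dt/6·(k1+2k2+2k3+k4)
t=0.020: state=(6.072)
t=0.040: state=(6.134)
t=0.060: state=(6.196)
continuing one RK4 step at a time; state shown every 25 steps (Δt=0.5):
t=0.500: state=(7.468)
t=1.000: state=(8.628)
t=1.500: state=(9.441)
t=2.000: state=(9.962)
t=2.500: state=(10.276)
t=3.000: state=(10.458)
t=3.500: state=(10.563)
t=4.000: state=(10.621)
t=4.500: state=(10.654)
t=5.000: state=(10.672)
t=5.500: state=(10.682)
t=6.000: state=(10.688)
t=6.420: state=(10.691)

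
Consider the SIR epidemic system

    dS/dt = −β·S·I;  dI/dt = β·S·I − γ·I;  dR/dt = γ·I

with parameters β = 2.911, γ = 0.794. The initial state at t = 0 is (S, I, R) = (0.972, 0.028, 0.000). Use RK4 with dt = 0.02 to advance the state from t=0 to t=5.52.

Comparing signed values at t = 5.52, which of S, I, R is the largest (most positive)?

largest component: R

t=0.000: state=(0.972, 0.028, 0.000)
step 1 (dt=0.02): k1=(-0.079, 0.057, 0.022), k2=(-0.081, 0.058, 0.023), k3=(-0.081, 0.058, 0.023), k4=(-0.082, 0.059, 0.023); state += dt/6·(k1+2k2+2k3+k4)
t=0.020: state=(0.970, 0.029, 0.000)
t=0.040: state=(0.969, 0.030, 0.001)
t=0.060: state=(0.967, 0.032, 0.001)
continuing one RK4 step at a time; state shown every 10 steps (Δt=0.2):
t=0.200: state=(0.953, 0.042, 0.005)
t=0.400: state=(0.925, 0.062, 0.014)
t=0.600: state=(0.885, 0.089, 0.025)
t=0.800: state=(0.832, 0.126, 0.042)
t=1.000: state=(0.764, 0.171, 0.066)
t=1.200: state=(0.681, 0.222, 0.097)
t=1.400: state=(0.590, 0.274, 0.136)
t=1.600: state=(0.496, 0.321, 0.184)
t=1.800: state=(0.407, 0.356, 0.238)
t=2.000: state=(0.329, 0.376, 0.296)
t=2.200: state=(0.264, 0.380, 0.356)
t=2.400: state=(0.212, 0.373, 0.416)
t=2.600: state=(0.171, 0.355, 0.474)
t=2.800: state=(0.140, 0.332, 0.528)
t=3.000: state=(0.116, 0.305, 0.579)
t=3.200: state=(0.098, 0.277, 0.625)
t=3.400: state=(0.084, 0.249, 0.667)
t=3.600: state=(0.074, 0.222, 0.704)
t=3.800: state=(0.065, 0.197, 0.737)
t=4.000: state=(0.058, 0.175, 0.767)
t=4.200: state=(0.053, 0.154, 0.793)
t=4.400: state=(0.049, 0.135, 0.816)
t=4.600: state=(0.045, 0.119, 0.836)
t=4.800: state=(0.042, 0.104, 0.854)
t=5.000: state=(0.040, 0.091, 0.869)
t=5.200: state=(0.038, 0.079, 0.883)
t=5.400: state=(0.037, 0.069, 0.894)
t=5.520: state=(0.036, 0.064, 0.901)
compare at T: S=0.036, I=0.064, R=0.901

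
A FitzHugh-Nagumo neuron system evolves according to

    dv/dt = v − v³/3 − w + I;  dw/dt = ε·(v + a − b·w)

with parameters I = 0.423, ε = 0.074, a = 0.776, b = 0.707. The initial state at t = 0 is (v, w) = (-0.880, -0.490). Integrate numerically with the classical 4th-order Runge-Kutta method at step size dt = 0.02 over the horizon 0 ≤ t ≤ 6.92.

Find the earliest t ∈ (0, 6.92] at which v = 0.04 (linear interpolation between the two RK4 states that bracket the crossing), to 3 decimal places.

t = 2.094

t=0.000: state=(-0.880, -0.490)
step 1 (dt=0.02): k1=(0.260, 0.018), k2=(0.261, 0.018), k3=(0.261, 0.018), k4=(0.261, 0.018); state += dt/6·(k1+2k2+2k3+k4)
t=0.020: state=(-0.875, -0.490)
t=0.040: state=(-0.870, -0.489)
t=0.060: state=(-0.864, -0.489)
continuing one RK4 step at a time; state shown every 25 steps (Δt=0.5):
t=0.500: state=(-0.742, -0.479)
t=1.000: state=(-0.578, -0.462)
t=1.500: state=(-0.359, -0.439)
t=2.000: state=(-0.038, -0.407)
t=2.080: state=(0.028, -0.401)
next step: t=2.100: state=(0.045, -0.399) — v has crossed 0.04
linear interpolation between t=2.080 (0.02786) and t=2.100 (0.04505) → t≈2.094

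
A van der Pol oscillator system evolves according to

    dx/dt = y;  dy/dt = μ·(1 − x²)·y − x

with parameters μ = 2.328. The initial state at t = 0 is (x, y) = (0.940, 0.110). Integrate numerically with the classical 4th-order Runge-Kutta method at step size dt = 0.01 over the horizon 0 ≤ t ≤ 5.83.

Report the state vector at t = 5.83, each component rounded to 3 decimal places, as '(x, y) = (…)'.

(x, y) = (1.993, 0.488)

t=0.000: state=(0.940, 0.110)
step 1 (dt=0.01): k1=(0.110, -0.910), k2=(0.105, -0.912), k3=(0.105, -0.912), k4=(0.101, -0.914); state += dt/6·(k1+2k2+2k3+k4)
t=0.010: state=(0.941, 0.101)
t=0.020: state=(0.942, 0.092)
t=0.030: state=(0.943, 0.083)
continuing one RK4 step at a time; state shown every 20 steps (Δt=0.2):
t=0.200: state=(0.943, -0.078)
t=0.400: state=(0.908, -0.276)
t=0.600: state=(0.832, -0.493)
t=0.800: state=(0.707, -0.766)
t=1.000: state=(0.517, -1.165)
t=1.200: state=(0.224, -1.826)
t=1.400: state=(-0.241, -2.891)
t=1.600: state=(-0.926, -3.766)
t=1.800: state=(-1.595, -2.534)
t=2.000: state=(-1.902, -0.703)
t=2.200: state=(-1.955, 0.023)
t=2.400: state=(-1.926, 0.225)
t=2.600: state=(-1.874, 0.288)
t=2.800: state=(-1.813, 0.317)
t=3.000: state=(-1.747, 0.341)
t=3.200: state=(-1.677, 0.366)
t=3.400: state=(-1.601, 0.395)
t=3.600: state=(-1.518, 0.432)
t=3.800: state=(-1.427, 0.479)
t=4.000: state=(-1.326, 0.542)
t=4.200: state=(-1.209, 0.631)
t=4.400: state=(-1.070, 0.763)
t=4.600: state=(-0.899, 0.971)
t=4.800: state=(-0.672, 1.330)
t=5.000: state=(-0.347, 1.987)
t=5.200: state=(0.157, 3.149)
t=5.400: state=(0.914, 4.218)
t=5.600: state=(1.659, 2.741)
t=5.800: state=(1.976, 0.665)
t=5.830: state=(1.993, 0.488)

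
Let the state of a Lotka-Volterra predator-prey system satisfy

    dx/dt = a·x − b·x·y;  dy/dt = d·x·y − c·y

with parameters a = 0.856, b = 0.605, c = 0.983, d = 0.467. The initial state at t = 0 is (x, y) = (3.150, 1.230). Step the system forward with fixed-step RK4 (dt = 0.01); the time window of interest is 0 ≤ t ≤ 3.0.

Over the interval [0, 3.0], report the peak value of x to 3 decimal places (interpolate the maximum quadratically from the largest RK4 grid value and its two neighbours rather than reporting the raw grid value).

max x = 3.201

t=0.000: state=(3.150, 1.230)
step 1 (dt=0.01): k1=(0.352, 0.600), k2=(0.347, 0.603), k3=(0.347, 0.603), k4=(0.341, 0.605); state += dt/6·(k1+2k2+2k3+k4)
t=0.010: state=(3.153, 1.236)
t=0.020: state=(3.157, 1.242)
t=0.030: state=(3.160, 1.248)
continuing one RK4 step at a time; state shown every 10 steps (Δt=0.1):
t=0.100: state=(3.179, 1.292)
t=0.200: state=(3.197, 1.360)
t=0.300: state=(3.201, 1.431)
t=0.400: state=(3.190, 1.506)
t=0.500: state=(3.165, 1.583)
t=0.600: state=(3.126, 1.662)
t=0.700: state=(3.072, 1.741)
t=0.800: state=(3.005, 1.819)
t=0.900: state=(2.926, 1.894)
t=1.000: state=(2.836, 1.964)
t=1.100: state=(2.738, 2.027)
t=1.200: state=(2.634, 2.083)
t=1.300: state=(2.526, 2.130)
t=1.400: state=(2.416, 2.166)
t=1.500: state=(2.307, 2.193)
t=1.600: state=(2.200, 2.208)
t=1.700: state=(2.096, 2.212)
t=1.800: state=(1.998, 2.206)
t=1.900: state=(1.905, 2.190)
t=2.000: state=(1.819, 2.166)
t=2.100: state=(1.740, 2.133)
t=2.200: state=(1.668, 2.093)
t=2.300: state=(1.603, 2.048)
t=2.400: state=(1.545, 1.998)
t=2.500: state=(1.494, 1.944)
t=2.600: state=(1.450, 1.887)
t=2.700: state=(1.411, 1.829)
t=2.800: state=(1.379, 1.769)
t=2.900: state=(1.352, 1.709)
t=3.000: state=(1.331, 1.649)
largest grid value and its neighbours: x(0.270)=3.20086, x(0.280)=3.20090, x(0.290)=3.20080
parabola through these three points peaks at t≈0.278 with x≈3.20090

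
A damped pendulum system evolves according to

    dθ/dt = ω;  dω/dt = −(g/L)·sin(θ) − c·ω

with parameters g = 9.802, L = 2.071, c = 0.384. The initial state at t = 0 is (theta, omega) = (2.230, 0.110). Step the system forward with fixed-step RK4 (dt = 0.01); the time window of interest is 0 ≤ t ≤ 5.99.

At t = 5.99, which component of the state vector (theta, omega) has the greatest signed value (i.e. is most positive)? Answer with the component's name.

largest component: omega

t=0.000: state=(2.230, 0.110)
step 1 (dt=0.01): k1=(0.110, -3.784), k2=(0.091, -3.775), k3=(0.091, -3.775), k4=(0.072, -3.766); state += dt/6·(k1+2k2+2k3+k4)
t=0.010: state=(2.231, 0.072)
t=0.020: state=(2.231, 0.035)
t=0.030: state=(2.232, -0.003)
continuing one RK4 step at a time; state shown every 20 steps (Δt=0.2):
t=0.200: state=(2.178, -0.626)
t=0.400: state=(1.979, -1.370)
t=0.600: state=(1.627, -2.148)
t=0.800: state=(1.123, -2.875)
t=1.000: state=(0.496, -3.314)
t=1.200: state=(-0.166, -3.211)
t=1.400: state=(-0.751, -2.564)
t=1.600: state=(-1.172, -1.623)
t=1.800: state=(-1.397, -0.627)
t=2.000: state=(-1.426, 0.322)
t=2.200: state=(-1.274, 1.188)
t=2.400: state=(-0.960, 1.920)
t=2.600: state=(-0.523, 2.392)
t=2.800: state=(-0.030, 2.459)
t=3.000: state=(0.431, 2.089)
t=3.200: state=(0.785, 1.407)
t=3.400: state=(0.985, 0.590)
t=3.600: state=(1.021, -0.228)
t=3.800: state=(0.900, -0.963)
t=4.000: state=(0.647, -1.532)
t=4.200: state=(0.305, -1.836)
t=4.400: state=(-0.065, -1.806)
t=4.600: state=(-0.396, -1.458)
t=4.800: state=(-0.634, -0.894)
t=5.000: state=(-0.748, -0.239)
t=5.200: state=(-0.731, 0.400)
t=5.400: state=(-0.595, 0.936)
t=5.600: state=(-0.368, 1.292)
t=5.800: state=(-0.094, 1.405)
t=5.990: state=(0.163, 1.273)
compare at T: theta=0.163, omega=1.273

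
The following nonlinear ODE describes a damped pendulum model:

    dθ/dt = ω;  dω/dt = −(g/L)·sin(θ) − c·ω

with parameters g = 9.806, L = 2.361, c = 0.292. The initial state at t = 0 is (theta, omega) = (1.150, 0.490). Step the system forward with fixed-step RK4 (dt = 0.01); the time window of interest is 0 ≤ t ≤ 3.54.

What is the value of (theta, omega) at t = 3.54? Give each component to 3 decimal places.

(theta, omega) = (0.690, -0.360)

t=0.000: state=(1.150, 0.490)
step 1 (dt=0.01): k1=(0.490, -3.934), k2=(0.470, -3.932), k3=(0.470, -3.932), k4=(0.451, -3.931); state += dt/6·(k1+2k2+2k3+k4)
t=0.010: state=(1.155, 0.451)
t=0.020: state=(1.159, 0.411)
t=0.030: state=(1.163, 0.372)
continuing one RK4 step at a time; state shown every 20 steps (Δt=0.2):
t=0.200: state=(1.170, -0.282)
t=0.400: state=(1.042, -0.990)
t=0.600: state=(0.782, -1.575)
t=0.800: state=(0.426, -1.944)
t=1.000: state=(0.025, -2.012)
t=1.200: state=(-0.357, -1.761)
t=1.400: state=(-0.663, -1.261)
t=1.600: state=(-0.853, -0.629)
t=1.800: state=(-0.912, 0.035)
t=2.000: state=(-0.842, 0.659)
t=2.200: state=(-0.656, 1.174)
t=2.400: state=(-0.384, 1.511)
t=2.600: state=(-0.068, 1.605)
t=2.800: state=(0.241, 1.441)
t=3.000: state=(0.494, 1.065)
t=3.200: state=(0.658, 0.559)
t=3.400: state=(0.715, 0.010)
t=3.540: state=(0.690, -0.360)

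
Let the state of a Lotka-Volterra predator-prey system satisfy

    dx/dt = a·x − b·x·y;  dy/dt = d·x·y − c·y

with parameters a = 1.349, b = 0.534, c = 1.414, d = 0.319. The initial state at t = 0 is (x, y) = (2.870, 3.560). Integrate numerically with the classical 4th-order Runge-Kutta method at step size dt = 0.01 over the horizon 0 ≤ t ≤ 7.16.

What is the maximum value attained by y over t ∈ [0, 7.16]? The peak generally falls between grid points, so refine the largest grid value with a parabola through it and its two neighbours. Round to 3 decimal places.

max y = 4.188

t=0.000: state=(2.870, 3.560)
step 1 (dt=0.01): k1=(-1.584, -1.775), k2=(-1.566, -1.779), k3=(-1.566, -1.779), k4=(-1.549, -1.783); state += dt/6·(k1+2k2+2k3+k4)
t=0.010: state=(2.854, 3.542)
t=0.020: state=(2.839, 3.524)
t=0.030: state=(2.824, 3.506)
continuing one RK4 step at a time; state shown every 25 steps (Δt=0.25):
t=0.250: state=(2.577, 3.102)
t=0.500: state=(2.459, 2.660)
t=0.750: state=(2.480, 2.273)
t=1.000: state=(2.623, 1.955)
t=1.250: state=(2.880, 1.708)
t=1.500: state=(3.253, 1.531)
t=1.750: state=(3.746, 1.420)
t=2.000: state=(4.358, 1.376)
t=2.250: state=(5.075, 1.407)
t=2.500: state=(5.853, 1.527)
t=2.750: state=(6.593, 1.763)
t=3.000: state=(7.129, 2.144)
t=3.250: state=(7.250, 2.681)
t=3.500: state=(6.812, 3.310)
t=3.750: state=(5.899, 3.868)
t=4.000: state=(4.818, 4.164)
t=4.250: state=(3.867, 4.128)
t=4.500: state=(3.178, 3.832)
t=4.750: state=(2.745, 3.403)
t=5.000: state=(2.518, 2.944)
t=5.250: state=(2.452, 2.518)
t=5.500: state=(2.517, 2.154)
t=5.750: state=(2.700, 1.861)
t=6.000: state=(2.997, 1.639)
t=6.250: state=(3.411, 1.485)
t=6.500: state=(3.946, 1.397)
t=6.750: state=(4.598, 1.378)
t=7.000: state=(5.343, 1.438)
t=7.160: state=(5.844, 1.525)
largest grid value and its neighbours: y(4.080)=4.18731, y(4.090)=4.18781, y(4.100)=4.18778
parabola through these three points peaks at t≈4.094 with y≈4.18786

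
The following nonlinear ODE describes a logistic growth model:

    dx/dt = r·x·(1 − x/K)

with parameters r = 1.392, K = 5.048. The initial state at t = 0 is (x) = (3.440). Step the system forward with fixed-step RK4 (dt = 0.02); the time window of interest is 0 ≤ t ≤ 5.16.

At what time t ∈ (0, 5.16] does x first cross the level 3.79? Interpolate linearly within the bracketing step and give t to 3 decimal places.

t = 0.246

t=0.000: state=(3.440)
step 1 (dt=0.02): k1=(1.525), k2=(1.518), k3=(1.518), k4=(1.510); state += dt/6·(k1+2k2+2k3+k4)
t=0.020: state=(3.470)
t=0.040: state=(3.500)
t=0.060: state=(3.530)
continuing one RK4 step at a time; state shown every 10 steps (Δt=0.2):
t=0.200: state=(3.729)
t=0.240: state=(3.782)
next step: t=0.260: state=(3.808) — x has crossed 3.79
linear interpolation between t=0.240 (3.78216) and t=0.260 (3.80838) → t≈0.246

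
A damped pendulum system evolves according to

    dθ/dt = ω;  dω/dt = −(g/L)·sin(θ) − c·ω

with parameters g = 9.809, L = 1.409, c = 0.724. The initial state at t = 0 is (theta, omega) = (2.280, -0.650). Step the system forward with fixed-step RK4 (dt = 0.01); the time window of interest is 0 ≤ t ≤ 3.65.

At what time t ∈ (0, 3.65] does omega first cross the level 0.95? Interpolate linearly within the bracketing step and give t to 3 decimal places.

t=0.000: state=(2.280, -0.650)
step 1 (dt=0.01): k1=(-0.650, -4.812), k2=(-0.674, -4.810), k3=(-0.674, -4.810), k4=(-0.698, -4.808); state += dt/6·(k1+2k2+2k3+k4)
t=0.010: state=(2.273, -0.698)
t=0.020: state=(2.266, -0.746)
t=0.030: state=(2.258, -0.794)
continuing one RK4 step at a time; state shown every 20 steps (Δt=0.2):
t=0.200: state=(2.053, -1.623)
t=0.400: state=(1.627, -2.640)
t=0.600: state=(1.006, -3.521)
t=0.800: state=(0.260, -3.790)
t=1.000: state=(-0.447, -3.136)
t=1.200: state=(-0.953, -1.860)
t=1.400: state=(-1.184, -0.460)
t=1.600: state=(-1.146, 0.803)
t=1.620: state=(-1.129, 0.917)
next step: t=1.630: state=(-1.119, 0.973) — omega has crossed 0.95
linear interpolation between t=1.620 (0.91674) and t=1.630 (0.97269) → t≈1.626

t = 1.626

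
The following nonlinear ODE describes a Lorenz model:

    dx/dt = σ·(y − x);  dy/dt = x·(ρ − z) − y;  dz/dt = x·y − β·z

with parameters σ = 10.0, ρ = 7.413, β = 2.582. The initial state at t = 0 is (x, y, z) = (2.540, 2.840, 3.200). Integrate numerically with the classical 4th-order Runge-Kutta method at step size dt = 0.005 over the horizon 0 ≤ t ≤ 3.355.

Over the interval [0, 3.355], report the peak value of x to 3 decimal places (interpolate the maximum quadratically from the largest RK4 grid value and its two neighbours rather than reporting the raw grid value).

max x = 5.542

t=0.000: state=(2.540, 2.840, 3.200)
step 1 (dt=0.005): k1=(3.000, 7.861, -1.049), k2=(3.122, 7.880, -0.971), k3=(3.119, 7.880, -0.970), k4=(3.238, 7.900, -0.891); state += dt/6·(k1+2k2+2k3+k4)
t=0.005: state=(2.556, 2.879, 3.195)
t=0.010: state=(2.572, 2.919, 3.191)
t=0.015: state=(2.590, 2.959, 3.188)
continuing one RK4 step at a time; state shown every 40 steps (Δt=0.2):
t=0.200: state=(3.774, 4.590, 3.777)
t=0.400: state=(5.289, 5.800, 6.192)
t=0.600: state=(5.239, 4.700, 8.265)
t=0.800: state=(3.874, 3.251, 7.649)
t=1.000: state=(3.114, 2.980, 6.160)
t=1.200: state=(3.235, 3.460, 5.235)
t=1.400: state=(3.884, 4.268, 5.296)
t=1.600: state=(4.554, 4.779, 6.238)
t=1.800: state=(4.622, 4.469, 7.121)
t=2.000: state=(4.127, 3.850, 7.067)
t=2.200: state=(3.718, 3.609, 6.445)
t=2.400: state=(3.704, 3.788, 5.960)
t=2.600: state=(3.979, 4.146, 5.945)
t=2.800: state=(4.265, 4.361, 6.325)
t=3.000: state=(4.308, 4.257, 6.690)
t=3.200: state=(4.121, 4.008, 6.707)
t=3.355: state=(3.967, 3.891, 6.523)
largest grid value and its neighbours: x(0.490)=5.54141, x(0.495)=5.54209, x(0.500)=5.54130
parabola through these three points peaks at t≈0.495 with x≈5.54209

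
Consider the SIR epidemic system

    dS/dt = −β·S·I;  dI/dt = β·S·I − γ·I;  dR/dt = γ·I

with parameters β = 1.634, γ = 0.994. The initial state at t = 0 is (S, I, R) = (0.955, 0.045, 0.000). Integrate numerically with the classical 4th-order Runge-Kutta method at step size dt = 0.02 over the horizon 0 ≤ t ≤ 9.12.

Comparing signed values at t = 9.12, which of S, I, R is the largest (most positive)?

t=0.000: state=(0.955, 0.045, 0.000)
step 1 (dt=0.02): k1=(-0.070, 0.025, 0.045), k2=(-0.071, 0.026, 0.045), k3=(-0.071, 0.026, 0.045), k4=(-0.071, 0.026, 0.045); state += dt/6·(k1+2k2+2k3+k4)
t=0.020: state=(0.954, 0.046, 0.001)
t=0.040: state=(0.952, 0.046, 0.002)
t=0.060: state=(0.951, 0.047, 0.003)
continuing one RK4 step at a time; state shown every 25 steps (Δt=0.5):
t=0.500: state=(0.915, 0.059, 0.026)
t=1.000: state=(0.867, 0.074, 0.059)
t=1.500: state=(0.811, 0.090, 0.099)
t=2.000: state=(0.749, 0.103, 0.147)
t=2.500: state=(0.686, 0.113, 0.201)
t=3.000: state=(0.624, 0.117, 0.259)
t=3.500: state=(0.567, 0.116, 0.317)
t=4.000: state=(0.517, 0.110, 0.373)
t=4.500: state=(0.475, 0.100, 0.425)
t=5.000: state=(0.439, 0.088, 0.472)
t=5.500: state=(0.411, 0.076, 0.513)
t=6.000: state=(0.388, 0.064, 0.548)
t=6.500: state=(0.370, 0.053, 0.577)
t=7.000: state=(0.356, 0.043, 0.601)
t=7.500: state=(0.344, 0.035, 0.620)
t=8.000: state=(0.336, 0.028, 0.636)
t=8.500: state=(0.329, 0.023, 0.649)
t=9.000: state=(0.323, 0.018, 0.659)
t=9.120: state=(0.322, 0.017, 0.661)
compare at T: S=0.322, I=0.017, R=0.661

largest component: R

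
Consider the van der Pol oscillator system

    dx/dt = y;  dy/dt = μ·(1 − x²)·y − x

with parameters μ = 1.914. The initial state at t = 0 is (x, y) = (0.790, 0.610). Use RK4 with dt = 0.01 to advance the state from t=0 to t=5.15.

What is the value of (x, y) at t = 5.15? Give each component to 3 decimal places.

(x, y) = (-0.844, 1.097)

t=0.000: state=(0.790, 0.610)
step 1 (dt=0.01): k1=(0.610, -0.351), k2=(0.608, -0.361), k3=(0.608, -0.361), k4=(0.606, -0.371); state += dt/6·(k1+2k2+2k3+k4)
t=0.010: state=(0.796, 0.606)
t=0.020: state=(0.802, 0.603)
t=0.030: state=(0.808, 0.599)
continuing one RK4 step at a time; state shown every 20 steps (Δt=0.2):
t=0.200: state=(0.902, 0.501)
t=0.400: state=(0.986, 0.329)
t=0.600: state=(1.032, 0.125)
t=0.800: state=(1.036, -0.083)
t=1.000: state=(0.999, -0.285)
t=1.200: state=(0.922, -0.489)
t=1.400: state=(0.802, -0.721)
t=1.600: state=(0.629, -1.026)
t=1.800: state=(0.382, -1.478)
t=2.000: state=(0.021, -2.176)
t=2.200: state=(-0.502, -3.051)
t=2.400: state=(-1.155, -3.233)
t=2.600: state=(-1.685, -1.890)
t=2.800: state=(-1.915, -0.539)
t=3.000: state=(-1.953, 0.053)
t=3.200: state=(-1.919, 0.258)
t=3.400: state=(-1.858, 0.338)
t=3.600: state=(-1.786, 0.382)
t=3.800: state=(-1.706, 0.418)
t=4.000: state=(-1.619, 0.456)
t=4.200: state=(-1.523, 0.501)
t=4.400: state=(-1.417, 0.560)
t=4.600: state=(-1.298, 0.639)
t=4.800: state=(-1.159, 0.750)
t=5.000: state=(-0.994, 0.915)
t=5.150: state=(-0.844, 1.097)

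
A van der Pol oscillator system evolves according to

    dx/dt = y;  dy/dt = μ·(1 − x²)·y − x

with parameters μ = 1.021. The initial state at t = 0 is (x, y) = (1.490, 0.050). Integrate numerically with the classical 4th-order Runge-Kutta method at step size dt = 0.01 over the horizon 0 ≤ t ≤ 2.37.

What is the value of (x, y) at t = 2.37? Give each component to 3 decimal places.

(x, y) = (-1.594, -1.726)

t=0.000: state=(1.490, 0.050)
step 1 (dt=0.01): k1=(0.050, -1.552), k2=(0.042, -1.543), k3=(0.042, -1.543), k4=(0.035, -1.534); state += dt/6·(k1+2k2+2k3+k4)
t=0.010: state=(1.490, 0.035)
t=0.020: state=(1.491, 0.019)
t=0.030: state=(1.491, 0.004)
continuing one RK4 step at a time; state shown every 10 steps (Δt=0.1):
t=0.100: state=(1.488, -0.096)
t=0.200: state=(1.471, -0.224)
t=0.300: state=(1.443, -0.338)
t=0.400: state=(1.404, -0.439)
t=0.500: state=(1.356, -0.533)
t=0.600: state=(1.298, -0.621)
t=0.700: state=(1.232, -0.706)
t=0.800: state=(1.157, -0.793)
t=0.900: state=(1.073, -0.884)
t=1.000: state=(0.980, -0.982)
t=1.100: state=(0.876, -1.089)
t=1.200: state=(0.761, -1.210)
t=1.300: state=(0.634, -1.346)
t=1.400: state=(0.491, -1.502)
t=1.500: state=(0.333, -1.677)
t=1.600: state=(0.155, -1.872)
t=1.700: state=(-0.042, -2.078)
t=1.800: state=(-0.260, -2.279)
t=1.900: state=(-0.497, -2.448)
t=2.000: state=(-0.747, -2.541)
t=2.100: state=(-1.001, -2.513)
t=2.200: state=(-1.245, -2.335)
t=2.300: state=(-1.463, -2.012)
t=2.370: state=(-1.594, -1.726)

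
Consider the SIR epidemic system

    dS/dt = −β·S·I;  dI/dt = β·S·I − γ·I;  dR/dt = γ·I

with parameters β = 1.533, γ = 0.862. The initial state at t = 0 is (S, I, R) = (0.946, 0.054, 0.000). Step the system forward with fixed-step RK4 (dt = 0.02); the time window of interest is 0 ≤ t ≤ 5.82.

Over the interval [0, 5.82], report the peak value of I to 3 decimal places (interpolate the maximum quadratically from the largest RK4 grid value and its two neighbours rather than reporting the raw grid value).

max I = 0.145

t=0.000: state=(0.946, 0.054, 0.000)
step 1 (dt=0.02): k1=(-0.078, 0.032, 0.047), k2=(-0.079, 0.032, 0.047), k3=(-0.079, 0.032, 0.047), k4=(-0.079, 0.032, 0.047); state += dt/6·(k1+2k2+2k3+k4)
t=0.020: state=(0.944, 0.055, 0.001)
t=0.040: state=(0.943, 0.055, 0.002)
t=0.060: state=(0.941, 0.056, 0.003)
continuing one RK4 step at a time; state shown every 10 steps (Δt=0.2):
t=0.200: state=(0.930, 0.061, 0.010)
t=0.400: state=(0.911, 0.068, 0.021)
t=0.600: state=(0.892, 0.075, 0.033)
t=0.800: state=(0.870, 0.083, 0.047)
t=1.000: state=(0.848, 0.091, 0.062)
t=1.200: state=(0.823, 0.099, 0.078)
t=1.400: state=(0.798, 0.106, 0.096)
t=1.600: state=(0.771, 0.114, 0.115)
t=1.800: state=(0.744, 0.121, 0.135)
t=2.000: state=(0.716, 0.127, 0.156)
t=2.200: state=(0.688, 0.133, 0.179)
t=2.400: state=(0.660, 0.138, 0.202)
t=2.600: state=(0.633, 0.141, 0.226)
t=2.800: state=(0.606, 0.144, 0.251)
t=3.000: state=(0.579, 0.145, 0.276)
t=3.200: state=(0.554, 0.145, 0.301)
t=3.400: state=(0.530, 0.144, 0.326)
t=3.600: state=(0.507, 0.142, 0.350)
t=3.800: state=(0.486, 0.139, 0.375)
t=4.000: state=(0.466, 0.136, 0.398)
t=4.200: state=(0.447, 0.131, 0.421)
t=4.400: state=(0.430, 0.127, 0.444)
t=4.600: state=(0.414, 0.121, 0.465)
t=4.800: state=(0.399, 0.116, 0.485)
t=5.000: state=(0.385, 0.110, 0.505)
t=5.200: state=(0.373, 0.104, 0.523)
t=5.400: state=(0.362, 0.098, 0.541)
t=5.600: state=(0.351, 0.092, 0.557)
t=5.800: state=(0.342, 0.086, 0.572)
t=5.820: state=(0.341, 0.085, 0.574)
largest grid value and its neighbours: I(3.120)=0.14519, I(3.140)=0.14519, I(3.160)=0.14518
parabola through these three points peaks at t≈3.135 with I≈0.14519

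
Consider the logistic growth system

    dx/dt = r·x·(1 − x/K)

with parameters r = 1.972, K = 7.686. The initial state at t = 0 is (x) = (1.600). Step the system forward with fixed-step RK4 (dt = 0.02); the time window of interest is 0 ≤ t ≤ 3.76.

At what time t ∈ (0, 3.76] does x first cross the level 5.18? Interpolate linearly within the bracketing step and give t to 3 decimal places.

t=0.000: state=(1.600)
step 1 (dt=0.02): k1=(2.498), k2=(2.527), k3=(2.527), k4=(2.556); state += dt/6·(k1+2k2+2k3+k4)
t=0.020: state=(1.651)
t=0.040: state=(1.702)
t=0.060: state=(1.755)
continuing one RK4 step at a time; state shown every 10 steps (Δt=0.2):
t=0.200: state=(2.157)
t=0.400: state=(2.817)
t=0.600: state=(3.550)
t=0.800: state=(4.305)
t=1.000: state=(5.026)
t=1.040: state=(5.161)
next step: t=1.060: state=(5.227) — x has crossed 5.18
linear interpolation between t=1.040 (5.16101) and t=1.060 (5.22742) → t≈1.046

t = 1.046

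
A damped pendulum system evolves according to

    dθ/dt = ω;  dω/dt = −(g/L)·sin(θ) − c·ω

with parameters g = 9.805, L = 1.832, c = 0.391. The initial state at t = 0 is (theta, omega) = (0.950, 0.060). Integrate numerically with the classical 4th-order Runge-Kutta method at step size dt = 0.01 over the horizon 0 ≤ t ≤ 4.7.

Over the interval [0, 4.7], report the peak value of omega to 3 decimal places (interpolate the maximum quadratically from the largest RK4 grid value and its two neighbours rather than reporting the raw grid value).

t=0.000: state=(0.950, 0.060)
step 1 (dt=0.01): k1=(0.060, -4.377), k2=(0.038, -4.369), k3=(0.038, -4.369), k4=(0.016, -4.361); state += dt/6·(k1+2k2+2k3+k4)
t=0.010: state=(0.950, 0.016)
t=0.020: state=(0.950, -0.027)
t=0.030: state=(0.950, -0.071)
continuing one RK4 step at a time; state shown every 20 steps (Δt=0.2):
t=0.200: state=(0.877, -0.768)
t=0.400: state=(0.654, -1.429)
t=0.600: state=(0.325, -1.807)
t=0.800: state=(-0.044, -1.812)
t=1.000: state=(-0.376, -1.454)
t=1.200: state=(-0.609, -0.849)
t=1.400: state=(-0.709, -0.145)
t=1.600: state=(-0.669, 0.529)
t=1.800: state=(-0.506, 1.066)
t=2.000: state=(-0.258, 1.372)
t=2.200: state=(0.023, 1.388)
t=2.400: state=(0.278, 1.123)
t=2.600: state=(0.459, 0.659)
t=2.800: state=(0.536, 0.109)
t=3.000: state=(0.504, -0.418)
t=3.200: state=(0.377, -0.831)
t=3.400: state=(0.184, -1.056)
t=3.600: state=(-0.030, -1.054)
t=3.800: state=(-0.223, -0.840)
t=4.000: state=(-0.356, -0.476)
t=4.200: state=(-0.409, -0.049)
t=4.400: state=(-0.377, 0.356)
t=4.600: state=(-0.273, 0.662)
t=4.700: state=(-0.202, 0.761)
largest grid value and its neighbours: omega(2.100)=1.41747, omega(2.110)=1.41783, omega(2.120)=1.41744
parabola through these three points peaks at t≈2.110 with omega≈1.41783

max omega = 1.418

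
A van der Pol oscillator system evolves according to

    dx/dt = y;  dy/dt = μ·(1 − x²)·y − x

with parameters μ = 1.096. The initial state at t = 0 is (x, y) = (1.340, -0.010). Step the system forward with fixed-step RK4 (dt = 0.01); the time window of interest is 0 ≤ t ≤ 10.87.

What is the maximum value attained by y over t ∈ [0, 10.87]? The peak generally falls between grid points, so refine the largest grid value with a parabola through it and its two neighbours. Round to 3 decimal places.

max y = 2.772

t=0.000: state=(1.340, -0.010)
step 1 (dt=0.01): k1=(-0.010, -1.331), k2=(-0.017, -1.325), k3=(-0.017, -1.325), k4=(-0.023, -1.320); state += dt/6·(k1+2k2+2k3+k4)
t=0.010: state=(1.340, -0.023)
t=0.020: state=(1.340, -0.036)
t=0.030: state=(1.339, -0.049)
continuing one RK4 step at a time; state shown every 50 steps (Δt=0.5):
t=0.500: state=(1.190, -0.555)
t=1.000: state=(0.792, -1.063)
t=1.500: state=(0.070, -1.906)
t=2.000: state=(-1.099, -2.458)
t=2.500: state=(-1.888, -0.559)
t=3.000: state=(-1.879, 0.376)
t=3.500: state=(-1.614, 0.657)
t=4.000: state=(-1.222, 0.932)
t=4.500: state=(-0.638, 1.477)
t=5.000: state=(0.352, 2.545)
t=5.500: state=(1.626, 1.878)
t=6.000: state=(2.008, -0.039)
t=6.500: state=(1.841, -0.517)
t=7.000: state=(1.529, -0.731)
t=7.500: state=(1.094, -1.042)
t=8.000: state=(0.427, -1.718)
t=8.500: state=(-0.708, -2.757)
t=9.000: state=(-1.834, -1.197)
t=9.500: state=(-1.990, 0.242)
t=10.000: state=(-1.770, 0.577)
t=10.500: state=(-1.429, 0.796)
t=10.870: state=(-1.092, 1.044)
largest grid value and its neighbours: y(5.170)=2.77005, y(5.180)=2.77167, y(5.190)=2.77160
parabola through these three points peaks at t≈5.185 with y≈2.77185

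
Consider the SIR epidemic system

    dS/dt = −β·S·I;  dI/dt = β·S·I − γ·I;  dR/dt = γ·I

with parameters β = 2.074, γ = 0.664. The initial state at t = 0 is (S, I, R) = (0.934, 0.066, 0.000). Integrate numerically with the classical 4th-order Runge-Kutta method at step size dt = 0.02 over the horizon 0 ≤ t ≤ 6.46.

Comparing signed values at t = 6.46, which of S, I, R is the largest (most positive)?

t=0.000: state=(0.934, 0.066, 0.000)
step 1 (dt=0.02): k1=(-0.128, 0.084, 0.044), k2=(-0.129, 0.085, 0.044), k3=(-0.129, 0.085, 0.044), k4=(-0.131, 0.086, 0.045); state += dt/6·(k1+2k2+2k3+k4)
t=0.020: state=(0.931, 0.068, 0.001)
t=0.040: state=(0.929, 0.069, 0.002)
t=0.060: state=(0.926, 0.071, 0.003)
continuing one RK4 step at a time; state shown every 25 steps (Δt=0.5):
t=0.500: state=(0.850, 0.120, 0.030)
t=1.000: state=(0.723, 0.195, 0.082)
t=1.500: state=(0.566, 0.273, 0.160)
t=2.000: state=(0.414, 0.326, 0.261)
t=2.500: state=(0.293, 0.336, 0.372)
t=3.000: state=(0.209, 0.312, 0.480)
t=3.500: state=(0.154, 0.269, 0.576)
t=4.000: state=(0.120, 0.222, 0.658)
t=4.500: state=(0.097, 0.178, 0.724)
t=5.000: state=(0.082, 0.140, 0.777)
t=5.500: state=(0.072, 0.109, 0.818)
t=6.000: state=(0.066, 0.084, 0.850)
t=6.460: state=(0.061, 0.066, 0.873)
compare at T: S=0.061, I=0.066, R=0.873

largest component: R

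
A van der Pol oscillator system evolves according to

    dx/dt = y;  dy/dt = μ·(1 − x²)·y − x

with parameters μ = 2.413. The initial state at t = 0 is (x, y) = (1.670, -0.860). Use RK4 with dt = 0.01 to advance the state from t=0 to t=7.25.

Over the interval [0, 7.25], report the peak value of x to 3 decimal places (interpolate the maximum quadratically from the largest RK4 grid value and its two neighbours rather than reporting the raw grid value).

max x = 2.022

t=0.000: state=(1.670, -0.860)
step 1 (dt=0.01): k1=(-0.860, 2.042), k2=(-0.850, 1.973), k3=(-0.850, 1.975), k4=(-0.840, 1.908); state += dt/6·(k1+2k2+2k3+k4)
t=0.010: state=(1.661, -0.840)
t=0.020: state=(1.653, -0.822)
t=0.030: state=(1.645, -0.805)
continuing one RK4 step at a time; state shown every 25 steps (Δt=0.25):
t=0.250: state=(1.494, -0.615)
t=0.500: state=(1.344, -0.603)
t=0.750: state=(1.185, -0.688)
t=1.000: state=(0.992, -0.874)
t=1.250: state=(0.733, -1.248)
t=1.500: state=(0.332, -2.065)
t=1.750: state=(-0.373, -3.698)
t=2.000: state=(-1.406, -3.777)
t=2.250: state=(-1.962, -0.841)
t=2.500: state=(-2.023, 0.095)
t=2.750: state=(-1.974, 0.248)
t=3.000: state=(-1.907, 0.284)
t=3.250: state=(-1.833, 0.306)
t=3.500: state=(-1.754, 0.330)
t=3.750: state=(-1.668, 0.358)
t=4.000: state=(-1.574, 0.395)
t=4.250: state=(-1.470, 0.443)
t=4.500: state=(-1.351, 0.512)
t=4.750: state=(-1.211, 0.616)
t=5.000: state=(-1.037, 0.787)
t=5.250: state=(-0.806, 1.101)
t=5.500: state=(-0.459, 1.755)
t=5.750: state=(0.135, 3.158)
t=6.000: state=(1.119, 4.256)
t=6.250: state=(1.877, 1.504)
t=6.500: state=(2.022, 0.029)
t=6.750: state=(1.988, -0.227)
t=7.000: state=(1.924, -0.278)
t=7.250: state=(1.851, -0.301)
largest grid value and its neighbours: x(6.500)=2.02186, x(6.510)=2.02204, x(6.520)=2.02201
parabola through these three points peaks at t≈6.514 with x≈2.02206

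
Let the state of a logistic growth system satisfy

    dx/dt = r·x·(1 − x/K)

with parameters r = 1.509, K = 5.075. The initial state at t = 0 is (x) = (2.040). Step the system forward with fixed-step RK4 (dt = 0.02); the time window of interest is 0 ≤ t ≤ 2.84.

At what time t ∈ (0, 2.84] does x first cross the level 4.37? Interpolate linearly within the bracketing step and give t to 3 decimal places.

t = 1.472

t=0.000: state=(2.040)
step 1 (dt=0.02): k1=(1.841), k2=(1.846), k3=(1.846), k4=(1.851); state += dt/6·(k1+2k2+2k3+k4)
t=0.020: state=(2.077)
t=0.040: state=(2.114)
t=0.060: state=(2.151)
continuing one RK4 step at a time; state shown every 5 steps (Δt=0.1):
t=0.100: state=(2.227)
t=0.200: state=(2.416)
t=0.300: state=(2.608)
t=0.400: state=(2.798)
t=0.500: state=(2.986)
t=0.600: state=(3.169)
t=0.700: state=(3.345)
t=0.800: state=(3.512)
t=0.900: state=(3.671)
t=1.000: state=(3.819)
t=1.100: state=(3.956)
t=1.200: state=(4.082)
t=1.300: state=(4.197)
t=1.400: state=(4.301)
t=1.460: state=(4.359)
next step: t=1.480: state=(4.377) — x has crossed 4.37
linear interpolation between t=1.460 (4.35873) and t=1.480 (4.37710) → t≈1.472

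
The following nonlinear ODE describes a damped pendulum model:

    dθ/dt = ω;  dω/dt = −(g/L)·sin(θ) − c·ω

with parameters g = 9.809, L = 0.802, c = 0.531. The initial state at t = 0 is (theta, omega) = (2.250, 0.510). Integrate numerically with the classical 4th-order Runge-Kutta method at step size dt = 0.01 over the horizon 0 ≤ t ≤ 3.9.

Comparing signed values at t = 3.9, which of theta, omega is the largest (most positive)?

largest component: omega

t=0.000: state=(2.250, 0.510)
step 1 (dt=0.01): k1=(0.510, -9.787), k2=(0.461, -9.742), k3=(0.461, -9.744), k4=(0.413, -9.700); state += dt/6·(k1+2k2+2k3+k4)
t=0.010: state=(2.255, 0.413)
t=0.020: state=(2.258, 0.316)
t=0.030: state=(2.261, 0.220)
continuing one RK4 step at a time; state shown every 20 steps (Δt=0.2):
t=0.200: state=(2.163, -1.365)
t=0.400: state=(1.695, -3.356)
t=0.600: state=(0.828, -5.175)
t=0.800: state=(-0.257, -5.258)
t=1.000: state=(-1.127, -3.221)
t=1.200: state=(-1.512, -0.639)
t=1.400: state=(-1.398, 1.738)
t=1.600: state=(-0.846, 3.653)
t=1.800: state=(-0.025, 4.242)
t=2.000: state=(0.723, 2.980)
t=2.200: state=(1.106, 0.798)
t=2.400: state=(1.045, -1.362)
t=2.600: state=(0.599, -2.945)
t=2.800: state=(-0.048, -3.268)
t=3.000: state=(-0.609, -2.148)
t=3.200: state=(-0.861, -0.324)
t=3.400: state=(-0.744, 1.421)
t=3.600: state=(-0.337, 2.492)
t=3.800: state=(0.174, 2.414)
t=3.900: state=(0.395, 1.950)
compare at T: theta=0.395, omega=1.950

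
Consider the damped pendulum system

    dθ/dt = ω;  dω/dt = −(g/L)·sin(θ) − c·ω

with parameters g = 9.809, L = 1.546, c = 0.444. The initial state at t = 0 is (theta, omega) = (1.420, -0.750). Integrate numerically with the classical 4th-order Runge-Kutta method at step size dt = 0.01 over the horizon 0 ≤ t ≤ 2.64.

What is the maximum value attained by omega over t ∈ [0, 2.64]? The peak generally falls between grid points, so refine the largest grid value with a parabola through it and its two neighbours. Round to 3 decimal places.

t=0.000: state=(1.420, -0.750)
step 1 (dt=0.01): k1=(-0.750, -5.940), k2=(-0.780, -5.923), k3=(-0.780, -5.923), k4=(-0.809, -5.906); state += dt/6·(k1+2k2+2k3+k4)
t=0.010: state=(1.412, -0.809)
t=0.020: state=(1.404, -0.868)
t=0.030: state=(1.395, -0.927)
continuing one RK4 step at a time; state shown every 10 steps (Δt=0.1):
t=0.100: state=(1.316, -1.326)
t=0.200: state=(1.156, -1.854)
t=0.300: state=(0.947, -2.313)
t=0.400: state=(0.697, -2.667)
t=0.500: state=(0.419, -2.879)
t=0.600: state=(0.127, -2.920)
t=0.700: state=(-0.159, -2.782)
t=0.800: state=(-0.424, -2.481)
t=0.900: state=(-0.651, -2.054)
t=1.000: state=(-0.832, -1.544)
t=1.100: state=(-0.959, -0.991)
t=1.200: state=(-1.030, -0.426)
t=1.300: state=(-1.044, 0.128)
t=1.400: state=(-1.005, 0.654)
t=1.500: state=(-0.915, 1.135)
t=1.600: state=(-0.780, 1.552)
t=1.700: state=(-0.608, 1.882)
t=1.800: state=(-0.407, 2.102)
t=1.900: state=(-0.191, 2.193)
t=2.000: state=(0.027, 2.148)
t=2.100: state=(0.234, 1.973)
t=2.200: state=(0.418, 1.687)
t=2.300: state=(0.568, 1.319)
t=2.400: state=(0.680, 0.897)
t=2.500: state=(0.747, 0.450)
t=2.600: state=(0.770, 0.002)
t=2.640: state=(0.766, -0.173)
largest grid value and its neighbours: omega(1.910)=2.19485, omega(1.920)=2.19513, omega(1.930)=2.19402
parabola through these three points peaks at t≈1.917 with omega≈2.19519

max omega = 2.195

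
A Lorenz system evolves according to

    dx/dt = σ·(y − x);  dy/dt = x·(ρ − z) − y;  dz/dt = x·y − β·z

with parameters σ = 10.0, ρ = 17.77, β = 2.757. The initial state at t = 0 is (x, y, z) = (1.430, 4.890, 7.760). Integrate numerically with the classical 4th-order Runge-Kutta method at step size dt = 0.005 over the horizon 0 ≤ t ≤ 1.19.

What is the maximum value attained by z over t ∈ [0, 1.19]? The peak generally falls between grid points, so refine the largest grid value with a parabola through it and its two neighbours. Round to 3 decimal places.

max z = 24.413

t=0.000: state=(1.430, 4.890, 7.760)
step 1 (dt=0.005): k1=(34.600, 9.424, -14.402), k2=(33.971, 10.321, -13.844), k3=(34.009, 10.301, -13.852), k4=(33.415, 11.186, -13.297); state += dt/6·(k1+2k2+2k3+k4)
t=0.005: state=(1.600, 4.942, 7.691)
t=0.010: state=(1.764, 5.002, 7.627)
t=0.015: state=(1.924, 5.070, 7.569)
continuing one RK4 step at a time; state shown every 10 steps (Δt=0.05):
t=0.050: state=(2.953, 5.769, 7.317)
t=0.100: state=(4.378, 7.349, 7.503)
t=0.150: state=(5.983, 9.456, 8.580)
t=0.200: state=(7.836, 11.713, 10.922)
t=0.250: state=(9.737, 13.279, 14.728)
t=0.300: state=(11.142, 12.968, 19.378)
t=0.350: state=(11.359, 10.300, 23.136)
t=0.400: state=(10.136, 6.502, 24.412)
t=0.450: state=(8.003, 3.402, 23.334)
t=0.500: state=(5.788, 1.712, 21.119)
t=0.550: state=(4.030, 1.108, 18.706)
t=0.600: state=(2.862, 1.079, 16.465)
t=0.650: state=(2.203, 1.304, 14.481)
t=0.700: state=(1.920, 1.653, 12.756)
t=0.750: state=(1.908, 2.106, 11.280)
t=0.800: state=(2.107, 2.697, 10.050)
t=0.850: state=(2.499, 3.485, 9.087)
t=0.900: state=(3.103, 4.545, 8.441)
t=0.950: state=(3.957, 5.947, 8.218)
t=1.000: state=(5.107, 7.727, 8.609)
t=1.050: state=(6.572, 9.784, 9.899)
t=1.100: state=(8.263, 11.720, 12.388)
t=1.150: state=(9.885, 12.728, 16.061)
t=1.190: state=(10.773, 12.240, 19.334)
largest grid value and its neighbours: z(0.395)=24.40642, z(0.400)=24.41187, z(0.405)=24.39281
parabola through these three points peaks at t≈0.399 with z≈24.41281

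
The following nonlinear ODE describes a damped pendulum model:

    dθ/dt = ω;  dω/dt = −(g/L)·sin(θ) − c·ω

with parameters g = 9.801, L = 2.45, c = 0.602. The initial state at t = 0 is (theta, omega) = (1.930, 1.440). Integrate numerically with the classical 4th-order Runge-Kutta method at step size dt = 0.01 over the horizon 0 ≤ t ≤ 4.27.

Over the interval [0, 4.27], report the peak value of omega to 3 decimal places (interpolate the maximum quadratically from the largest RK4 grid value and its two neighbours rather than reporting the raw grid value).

max omega = 1.670

t=0.000: state=(1.930, 1.440)
step 1 (dt=0.01): k1=(1.440, -4.612), k2=(1.417, -4.588), k3=(1.417, -4.588), k4=(1.394, -4.564); state += dt/6·(k1+2k2+2k3+k4)
t=0.010: state=(1.944, 1.394)
t=0.020: state=(1.958, 1.349)
t=0.030: state=(1.971, 1.304)
continuing one RK4 step at a time; state shown every 20 steps (Δt=0.2):
t=0.200: state=(2.132, 0.608)
t=0.400: state=(2.183, -0.084)
t=0.600: state=(2.103, -0.704)
t=0.800: state=(1.902, -1.305)
t=1.000: state=(1.582, -1.896)
t=1.200: state=(1.148, -2.414)
t=1.400: state=(0.630, -2.719)
t=1.600: state=(0.085, -2.666)
t=1.800: state=(-0.411, -2.234)
t=2.000: state=(-0.791, -1.548)
t=2.200: state=(-1.024, -0.772)
t=2.400: state=(-1.102, -0.021)
t=2.600: state=(-1.038, 0.646)
t=2.800: state=(-0.852, 1.186)
t=3.000: state=(-0.576, 1.545)
t=3.200: state=(-0.250, 1.670)
t=3.400: state=(0.075, 1.542)
t=3.600: state=(0.353, 1.201)
t=3.800: state=(0.547, 0.731)
t=4.000: state=(0.642, 0.220)
t=4.200: state=(0.637, -0.260)
t=4.270: state=(0.614, -0.410)
largest grid value and its neighbours: omega(3.190)=1.66997, omega(3.200)=1.67013, omega(3.210)=1.66964
parabola through these three points peaks at t≈3.197 with omega≈1.67015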